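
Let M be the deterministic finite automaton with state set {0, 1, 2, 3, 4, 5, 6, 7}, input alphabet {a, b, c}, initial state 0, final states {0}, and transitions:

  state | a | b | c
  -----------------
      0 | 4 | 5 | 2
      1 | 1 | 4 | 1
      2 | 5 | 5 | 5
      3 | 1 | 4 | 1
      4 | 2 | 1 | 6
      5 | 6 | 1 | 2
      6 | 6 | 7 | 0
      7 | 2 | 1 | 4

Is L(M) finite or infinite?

infinite

State 1 is reachable from the start and can reach an accepting state, and it lies on the cycle 1 → 1.
Traversing that cycle any number of times yields accepted strings of unbounded length, so the language is infinite.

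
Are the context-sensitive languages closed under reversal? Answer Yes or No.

Reversing both sides of every production of a noncontracting (context-sensitive) grammar gives another noncontracting grammar, and it generates Lᴿ; equivalently an LBA can reverse its tape in place and then run the machine for L.
So the context-sensitive languages are closed under reversal.

Yes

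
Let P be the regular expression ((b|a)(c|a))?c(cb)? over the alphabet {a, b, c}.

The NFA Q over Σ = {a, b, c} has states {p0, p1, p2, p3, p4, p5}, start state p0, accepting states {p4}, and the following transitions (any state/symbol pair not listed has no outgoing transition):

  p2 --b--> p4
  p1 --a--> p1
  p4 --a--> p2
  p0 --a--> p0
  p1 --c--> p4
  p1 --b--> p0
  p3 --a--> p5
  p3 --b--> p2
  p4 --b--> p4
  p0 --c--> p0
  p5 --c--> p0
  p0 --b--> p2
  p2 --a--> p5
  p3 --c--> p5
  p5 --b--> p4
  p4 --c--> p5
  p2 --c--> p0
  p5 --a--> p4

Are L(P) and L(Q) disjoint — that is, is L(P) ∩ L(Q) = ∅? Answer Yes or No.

Converting the expression P to a DFA (subset construction, then merging equivalent states) gives the minimal DFA with states {r0, r1, r2, r3, r4, r5, r6}, start state r0, accepting states {r2, r6} and transitions r0: a→r1, b→r1, c→r2; r1: a→r3, b→r4, c→r3; r2: a→r4, b→r4, c→r5; r3: a→r4, b→r4, c→r2; r4: a→r4, b→r4, c→r4; r5: a→r4, b→r6, c→r4; r6: a→r4, b→r4, c→r4.
Exploring the product automaton P × Q from the start pair (r0, p0), following both machines on each input symbol, reaches 12 state pairs: (r0, p0), (r1, p0), (r1, p2), (r2, p0), (r3, p0), (r4, p2), (r3, p5), (r4, p4), (r4, p0), (r5, p0), (r4, p5), (r6, p2).
P accepts in {r2, r6} and Q accepts in {p4}; no reachable pair has both components accepting, so no string drives both machines to acceptance simultaneously and L(P) ∩ L(Q) = ∅.
So no string is accepted by both, and the intersection is empty.

Yes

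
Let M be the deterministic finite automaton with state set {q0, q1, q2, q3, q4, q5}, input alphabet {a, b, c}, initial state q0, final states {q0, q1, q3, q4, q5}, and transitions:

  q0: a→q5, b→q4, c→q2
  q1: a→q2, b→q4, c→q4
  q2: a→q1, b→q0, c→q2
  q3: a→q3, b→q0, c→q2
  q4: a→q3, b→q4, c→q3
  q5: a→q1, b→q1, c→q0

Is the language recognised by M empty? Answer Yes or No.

No

The empty string ε is accepted: the run q0 ends in the accepting state q0.
Since at least one string is accepted, L(M) is not empty.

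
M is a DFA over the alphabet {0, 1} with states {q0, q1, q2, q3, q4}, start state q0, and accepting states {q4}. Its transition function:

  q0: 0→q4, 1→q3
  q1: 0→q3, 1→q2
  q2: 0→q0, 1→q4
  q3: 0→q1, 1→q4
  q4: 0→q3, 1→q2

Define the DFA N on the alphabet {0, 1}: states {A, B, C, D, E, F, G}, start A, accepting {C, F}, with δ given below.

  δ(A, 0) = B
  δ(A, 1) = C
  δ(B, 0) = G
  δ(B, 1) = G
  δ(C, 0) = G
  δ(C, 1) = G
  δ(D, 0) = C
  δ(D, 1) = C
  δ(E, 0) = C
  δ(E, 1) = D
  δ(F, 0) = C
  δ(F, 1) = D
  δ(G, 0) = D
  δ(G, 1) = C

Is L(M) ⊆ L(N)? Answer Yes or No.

No

The string 0 is in L(M) but not in L(N).
So L(M) ⊄ L(N).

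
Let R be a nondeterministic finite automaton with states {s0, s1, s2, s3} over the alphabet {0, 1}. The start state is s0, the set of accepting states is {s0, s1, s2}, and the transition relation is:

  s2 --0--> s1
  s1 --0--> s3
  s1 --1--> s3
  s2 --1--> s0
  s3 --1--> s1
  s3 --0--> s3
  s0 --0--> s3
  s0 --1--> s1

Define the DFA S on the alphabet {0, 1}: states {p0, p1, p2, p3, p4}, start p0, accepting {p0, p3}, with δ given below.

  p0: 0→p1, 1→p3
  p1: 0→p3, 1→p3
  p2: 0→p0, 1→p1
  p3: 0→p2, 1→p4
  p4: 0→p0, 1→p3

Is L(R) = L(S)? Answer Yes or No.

The string 001 is accepted by R but rejected by S.
So L(R) ≠ L(S).

No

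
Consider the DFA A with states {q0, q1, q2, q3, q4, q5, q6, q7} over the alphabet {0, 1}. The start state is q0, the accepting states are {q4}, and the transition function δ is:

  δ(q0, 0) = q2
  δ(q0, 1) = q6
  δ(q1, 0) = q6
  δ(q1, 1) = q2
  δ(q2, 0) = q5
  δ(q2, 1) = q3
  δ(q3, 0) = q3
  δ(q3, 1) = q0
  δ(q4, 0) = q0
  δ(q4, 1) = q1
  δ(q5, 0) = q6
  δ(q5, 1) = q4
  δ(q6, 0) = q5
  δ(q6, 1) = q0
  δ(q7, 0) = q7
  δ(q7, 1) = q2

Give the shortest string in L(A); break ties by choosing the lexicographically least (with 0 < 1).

A breadth-first search from q0 reaches an accepting state first via the path q0 → q2 → q5 → q4 on input 001.
No string of length < 3 is accepted (BFS exhausts all shorter strings without reaching an accepting state), and 001 is the lexicographically least accepting string of length 3.

001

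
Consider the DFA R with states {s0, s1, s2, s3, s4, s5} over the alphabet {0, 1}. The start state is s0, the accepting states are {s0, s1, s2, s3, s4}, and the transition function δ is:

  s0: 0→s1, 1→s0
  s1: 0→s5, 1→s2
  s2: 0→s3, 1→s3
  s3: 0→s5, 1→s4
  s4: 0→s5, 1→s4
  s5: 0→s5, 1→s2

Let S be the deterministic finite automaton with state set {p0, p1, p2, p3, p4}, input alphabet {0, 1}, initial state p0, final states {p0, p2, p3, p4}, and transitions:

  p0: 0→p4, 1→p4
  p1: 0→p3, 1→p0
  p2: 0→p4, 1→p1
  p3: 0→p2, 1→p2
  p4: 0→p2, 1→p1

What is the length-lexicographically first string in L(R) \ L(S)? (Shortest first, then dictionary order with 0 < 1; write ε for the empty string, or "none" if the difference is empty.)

01

The string 01 is accepted by R but not by S.
No shorter string lies in the difference, and 01 is the lexicographically first length-2 string in L(R) \ L(S).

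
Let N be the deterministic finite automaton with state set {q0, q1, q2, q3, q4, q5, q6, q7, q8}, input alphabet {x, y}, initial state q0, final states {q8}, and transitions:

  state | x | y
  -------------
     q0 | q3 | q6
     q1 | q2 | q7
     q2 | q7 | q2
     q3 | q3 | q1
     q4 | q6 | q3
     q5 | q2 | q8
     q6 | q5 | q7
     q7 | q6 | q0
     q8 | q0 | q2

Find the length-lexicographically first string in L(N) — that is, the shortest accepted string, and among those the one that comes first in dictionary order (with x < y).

A breadth-first search from q0 reaches an accepting state first via the path q0 → q6 → q5 → q8 on input yxy.
No string of length < 3 is accepted (BFS exhausts all shorter strings without reaching an accepting state), and yxy is the lexicographically least accepting string of length 3.

yxy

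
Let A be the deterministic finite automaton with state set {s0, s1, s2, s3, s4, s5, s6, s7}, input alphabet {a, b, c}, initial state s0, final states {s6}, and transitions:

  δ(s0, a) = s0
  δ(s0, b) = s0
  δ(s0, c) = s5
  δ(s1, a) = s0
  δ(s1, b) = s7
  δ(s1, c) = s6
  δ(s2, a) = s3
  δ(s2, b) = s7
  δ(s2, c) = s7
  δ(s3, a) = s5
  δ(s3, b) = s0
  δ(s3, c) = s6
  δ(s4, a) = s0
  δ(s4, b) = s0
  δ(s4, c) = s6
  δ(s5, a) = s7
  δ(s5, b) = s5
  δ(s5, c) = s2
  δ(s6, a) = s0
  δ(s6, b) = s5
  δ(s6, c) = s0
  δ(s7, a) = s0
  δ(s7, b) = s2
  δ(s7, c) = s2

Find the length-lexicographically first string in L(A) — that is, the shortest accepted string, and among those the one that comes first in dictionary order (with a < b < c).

ccac

A breadth-first search from s0 reaches an accepting state first via the path s0 → s5 → s2 → s3 → s6 on input ccac.
No string of length < 4 is accepted (BFS exhausts all shorter strings without reaching an accepting state), and ccac is the lexicographically least accepting string of length 4.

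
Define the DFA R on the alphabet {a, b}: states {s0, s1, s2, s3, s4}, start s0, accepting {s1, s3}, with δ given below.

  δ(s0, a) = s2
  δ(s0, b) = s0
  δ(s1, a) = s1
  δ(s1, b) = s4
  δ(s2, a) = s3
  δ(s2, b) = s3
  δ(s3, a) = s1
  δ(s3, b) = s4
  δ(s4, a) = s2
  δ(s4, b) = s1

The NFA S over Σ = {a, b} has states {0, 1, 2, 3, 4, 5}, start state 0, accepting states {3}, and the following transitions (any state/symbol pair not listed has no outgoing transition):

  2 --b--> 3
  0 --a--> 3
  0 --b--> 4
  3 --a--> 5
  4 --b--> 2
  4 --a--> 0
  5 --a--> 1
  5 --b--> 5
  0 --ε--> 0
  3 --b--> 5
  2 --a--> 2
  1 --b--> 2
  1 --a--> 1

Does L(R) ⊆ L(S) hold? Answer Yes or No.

No

The string aa is in L(R) but not in L(S).
So L(R) ⊄ L(S).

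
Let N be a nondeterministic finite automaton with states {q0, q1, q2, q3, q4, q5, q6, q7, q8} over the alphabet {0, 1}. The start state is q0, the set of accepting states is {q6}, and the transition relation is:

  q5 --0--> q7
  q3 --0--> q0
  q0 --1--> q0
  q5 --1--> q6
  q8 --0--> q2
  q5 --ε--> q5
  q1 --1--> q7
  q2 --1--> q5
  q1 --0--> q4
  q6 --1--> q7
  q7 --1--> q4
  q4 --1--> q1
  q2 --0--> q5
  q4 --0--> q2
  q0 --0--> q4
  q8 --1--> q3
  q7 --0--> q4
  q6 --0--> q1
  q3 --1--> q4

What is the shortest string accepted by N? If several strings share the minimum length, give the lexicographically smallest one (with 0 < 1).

0001

A breadth-first search from q0 reaches an accepting state first via the path q0 → q4 → q2 → q5 → q6 on input 0001.
No string of length < 4 is accepted (BFS exhausts all shorter strings without reaching an accepting state), and 0001 is the lexicographically least accepting string of length 4.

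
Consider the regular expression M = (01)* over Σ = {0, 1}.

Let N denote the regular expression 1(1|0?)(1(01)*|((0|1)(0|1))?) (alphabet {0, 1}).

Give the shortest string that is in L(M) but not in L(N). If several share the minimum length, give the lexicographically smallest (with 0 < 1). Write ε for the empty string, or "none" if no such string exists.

ε

The empty string ε is accepted by M but not by N.
Since ε is the unique shortest string, it is the required witness.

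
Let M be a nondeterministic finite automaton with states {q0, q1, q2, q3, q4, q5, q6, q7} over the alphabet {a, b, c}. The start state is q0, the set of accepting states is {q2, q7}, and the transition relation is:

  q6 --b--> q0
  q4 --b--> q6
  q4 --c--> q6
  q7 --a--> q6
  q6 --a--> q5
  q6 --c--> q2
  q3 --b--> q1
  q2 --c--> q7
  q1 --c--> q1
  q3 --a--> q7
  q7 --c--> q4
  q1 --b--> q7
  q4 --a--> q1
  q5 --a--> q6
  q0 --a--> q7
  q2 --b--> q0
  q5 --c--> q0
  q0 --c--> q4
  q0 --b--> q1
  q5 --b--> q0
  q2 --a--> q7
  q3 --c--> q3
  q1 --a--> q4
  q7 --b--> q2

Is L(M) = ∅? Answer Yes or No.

The string a is accepted: the run q0 → q7 ends in the accepting state q7.
Since at least one string is accepted, L(M) is not empty.

No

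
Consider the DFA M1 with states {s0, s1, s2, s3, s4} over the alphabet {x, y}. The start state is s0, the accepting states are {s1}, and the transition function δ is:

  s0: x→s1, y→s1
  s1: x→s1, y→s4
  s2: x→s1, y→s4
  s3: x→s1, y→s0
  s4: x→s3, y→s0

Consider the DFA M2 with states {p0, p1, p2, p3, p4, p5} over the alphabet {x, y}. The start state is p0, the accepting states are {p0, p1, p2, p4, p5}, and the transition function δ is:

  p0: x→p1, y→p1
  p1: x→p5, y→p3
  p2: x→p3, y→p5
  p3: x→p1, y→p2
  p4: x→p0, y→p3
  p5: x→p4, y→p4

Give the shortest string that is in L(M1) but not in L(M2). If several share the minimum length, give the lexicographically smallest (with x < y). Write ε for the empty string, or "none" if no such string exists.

xyyx

The string xyyx is accepted by M1 but not by M2.
No shorter string lies in the difference, and xyyx is the lexicographically first length-4 string in L(M1) \ L(M2).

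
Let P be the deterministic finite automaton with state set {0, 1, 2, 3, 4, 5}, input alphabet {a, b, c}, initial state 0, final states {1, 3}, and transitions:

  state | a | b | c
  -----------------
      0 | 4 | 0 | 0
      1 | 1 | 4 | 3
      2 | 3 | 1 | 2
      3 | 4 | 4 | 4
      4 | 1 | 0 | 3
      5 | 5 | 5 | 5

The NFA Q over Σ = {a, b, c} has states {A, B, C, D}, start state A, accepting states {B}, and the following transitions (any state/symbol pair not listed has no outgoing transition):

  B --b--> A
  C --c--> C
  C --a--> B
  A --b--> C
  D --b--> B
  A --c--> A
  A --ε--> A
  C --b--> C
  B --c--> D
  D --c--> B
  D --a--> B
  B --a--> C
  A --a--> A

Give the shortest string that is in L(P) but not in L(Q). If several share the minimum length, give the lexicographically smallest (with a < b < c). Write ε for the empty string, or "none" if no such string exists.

aa

The string aa is accepted by P but not by Q.
No shorter string lies in the difference, and aa is the lexicographically first length-2 string in L(P) \ L(Q).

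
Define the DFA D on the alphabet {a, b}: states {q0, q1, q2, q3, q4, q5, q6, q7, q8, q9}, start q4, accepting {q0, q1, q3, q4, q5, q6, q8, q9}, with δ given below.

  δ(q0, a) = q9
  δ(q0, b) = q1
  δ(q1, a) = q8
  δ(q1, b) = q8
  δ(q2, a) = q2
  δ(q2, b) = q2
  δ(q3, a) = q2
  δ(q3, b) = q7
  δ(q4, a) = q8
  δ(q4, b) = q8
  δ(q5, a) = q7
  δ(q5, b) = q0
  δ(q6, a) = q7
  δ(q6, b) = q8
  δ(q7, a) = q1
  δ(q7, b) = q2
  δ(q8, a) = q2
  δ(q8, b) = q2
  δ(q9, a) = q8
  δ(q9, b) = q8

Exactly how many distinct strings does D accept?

The useful subgraph on states {q4, q8} is acyclic, so L(D) is finite; the longest accepting path visits 2 useful states, giving maximum string length 1.
Counting accepting paths from q4 by length: 1 of length 0, 2 of length 1. Total 3.

3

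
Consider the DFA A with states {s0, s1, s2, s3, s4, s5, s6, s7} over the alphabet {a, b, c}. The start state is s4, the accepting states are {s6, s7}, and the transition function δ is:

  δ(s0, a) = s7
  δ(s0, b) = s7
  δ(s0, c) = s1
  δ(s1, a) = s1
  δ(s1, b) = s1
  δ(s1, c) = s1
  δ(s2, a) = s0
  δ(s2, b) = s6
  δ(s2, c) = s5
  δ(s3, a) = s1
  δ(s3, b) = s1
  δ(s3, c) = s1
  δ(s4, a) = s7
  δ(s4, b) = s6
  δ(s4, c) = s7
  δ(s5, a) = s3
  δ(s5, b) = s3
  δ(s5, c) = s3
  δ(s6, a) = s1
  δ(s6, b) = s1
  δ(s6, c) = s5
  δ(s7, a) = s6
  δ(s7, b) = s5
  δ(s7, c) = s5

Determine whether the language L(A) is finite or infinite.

The useful states (reachable from s4 and able to reach an accepting state) are {s4, s6, s7}.
Restricted to these states the transition graph has no cycle, so every accepting path has bounded length and L is finite.

finite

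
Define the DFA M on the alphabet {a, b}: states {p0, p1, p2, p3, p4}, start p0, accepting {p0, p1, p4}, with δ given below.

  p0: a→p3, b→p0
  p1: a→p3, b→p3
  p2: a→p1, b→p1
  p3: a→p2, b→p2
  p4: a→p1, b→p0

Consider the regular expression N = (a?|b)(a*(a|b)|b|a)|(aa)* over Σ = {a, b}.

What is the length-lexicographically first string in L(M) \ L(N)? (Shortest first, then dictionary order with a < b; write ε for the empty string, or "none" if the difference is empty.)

aba

The string aba is accepted by M but not by N.
No shorter string lies in the difference, and aba is the lexicographically first length-3 string in L(M) \ L(N).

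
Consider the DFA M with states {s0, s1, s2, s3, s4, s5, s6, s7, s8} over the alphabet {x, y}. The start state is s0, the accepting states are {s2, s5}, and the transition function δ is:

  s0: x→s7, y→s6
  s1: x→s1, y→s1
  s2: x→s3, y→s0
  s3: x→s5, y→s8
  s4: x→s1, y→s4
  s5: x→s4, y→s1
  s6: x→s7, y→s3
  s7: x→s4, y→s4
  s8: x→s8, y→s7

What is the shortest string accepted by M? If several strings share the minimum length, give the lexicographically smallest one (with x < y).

A breadth-first search from s0 reaches an accepting state first via the path s0 → s6 → s3 → s5 on input yyx.
No string of length < 3 is accepted (BFS exhausts all shorter strings without reaching an accepting state), and yyx is the lexicographically least accepting string of length 3.

yyx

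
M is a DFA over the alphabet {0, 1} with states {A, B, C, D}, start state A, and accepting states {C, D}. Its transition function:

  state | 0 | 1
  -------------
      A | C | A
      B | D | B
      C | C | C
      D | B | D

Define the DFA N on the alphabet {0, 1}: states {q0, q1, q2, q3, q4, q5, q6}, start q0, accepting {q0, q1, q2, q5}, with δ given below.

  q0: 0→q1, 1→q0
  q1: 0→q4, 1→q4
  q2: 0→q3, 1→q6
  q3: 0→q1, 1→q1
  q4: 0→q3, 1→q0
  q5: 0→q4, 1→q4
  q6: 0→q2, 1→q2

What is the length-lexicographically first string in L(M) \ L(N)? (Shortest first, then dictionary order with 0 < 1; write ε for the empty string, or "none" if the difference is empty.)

00

The string 00 is accepted by M but not by N.
No shorter string lies in the difference, and 00 is the lexicographically first length-2 string in L(M) \ L(N).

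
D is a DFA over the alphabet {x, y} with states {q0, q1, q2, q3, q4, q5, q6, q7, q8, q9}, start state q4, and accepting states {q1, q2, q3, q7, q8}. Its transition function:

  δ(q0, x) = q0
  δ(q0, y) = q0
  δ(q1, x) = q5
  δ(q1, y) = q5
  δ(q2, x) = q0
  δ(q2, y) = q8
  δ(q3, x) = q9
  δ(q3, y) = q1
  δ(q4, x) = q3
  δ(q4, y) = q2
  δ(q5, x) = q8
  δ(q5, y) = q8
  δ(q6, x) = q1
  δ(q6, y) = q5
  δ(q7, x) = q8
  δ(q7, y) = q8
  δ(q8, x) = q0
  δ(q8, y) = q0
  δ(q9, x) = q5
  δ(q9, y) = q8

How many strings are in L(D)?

11

The useful subgraph on states {q1, q2, q3, q4, q5, q8, q9} is acyclic, so L(D) is finite; the longest accepting path visits 5 useful states, giving maximum string length 4.
Counting accepting paths from q4 by length: 2 of length 1, 2 of length 2, 1 of length 3, 6 of length 4. Total 11.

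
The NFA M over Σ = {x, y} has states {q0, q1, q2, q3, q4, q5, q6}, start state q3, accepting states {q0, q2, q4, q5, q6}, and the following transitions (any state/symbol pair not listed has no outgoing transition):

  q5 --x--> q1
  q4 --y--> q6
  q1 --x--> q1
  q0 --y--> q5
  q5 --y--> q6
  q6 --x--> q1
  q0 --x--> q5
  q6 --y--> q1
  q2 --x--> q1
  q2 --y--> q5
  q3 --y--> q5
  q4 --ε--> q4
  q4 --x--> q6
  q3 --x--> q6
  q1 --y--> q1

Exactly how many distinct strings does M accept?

The useful subgraph on states {q3, q5, q6} is acyclic, so L(M) is finite; the longest accepting path visits 3 useful states, giving maximum string length 2.
Counting accepting paths from q3 by length: 2 of length 1, 1 of length 2. Total 3.

3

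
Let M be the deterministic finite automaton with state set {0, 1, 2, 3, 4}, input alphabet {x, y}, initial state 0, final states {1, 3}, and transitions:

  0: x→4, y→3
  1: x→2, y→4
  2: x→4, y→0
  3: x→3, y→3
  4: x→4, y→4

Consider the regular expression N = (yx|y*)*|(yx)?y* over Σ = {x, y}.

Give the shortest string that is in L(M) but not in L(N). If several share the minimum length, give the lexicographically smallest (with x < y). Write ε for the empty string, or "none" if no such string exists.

The string yxx is accepted by M but not by N.
No shorter string lies in the difference, and yxx is the lexicographically first length-3 string in L(M) \ L(N).

yxx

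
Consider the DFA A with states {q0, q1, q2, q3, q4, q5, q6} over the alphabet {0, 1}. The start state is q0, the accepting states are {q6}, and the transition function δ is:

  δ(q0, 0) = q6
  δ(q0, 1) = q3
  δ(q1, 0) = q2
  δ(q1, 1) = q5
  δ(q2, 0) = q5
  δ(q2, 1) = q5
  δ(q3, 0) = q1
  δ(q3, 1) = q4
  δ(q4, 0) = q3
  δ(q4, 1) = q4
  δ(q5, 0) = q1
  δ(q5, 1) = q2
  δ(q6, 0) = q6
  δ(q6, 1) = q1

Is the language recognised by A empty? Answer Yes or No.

The string 0 is accepted: the run q0 → q6 ends in the accepting state q6.
Since at least one string is accepted, L(A) is not empty.

No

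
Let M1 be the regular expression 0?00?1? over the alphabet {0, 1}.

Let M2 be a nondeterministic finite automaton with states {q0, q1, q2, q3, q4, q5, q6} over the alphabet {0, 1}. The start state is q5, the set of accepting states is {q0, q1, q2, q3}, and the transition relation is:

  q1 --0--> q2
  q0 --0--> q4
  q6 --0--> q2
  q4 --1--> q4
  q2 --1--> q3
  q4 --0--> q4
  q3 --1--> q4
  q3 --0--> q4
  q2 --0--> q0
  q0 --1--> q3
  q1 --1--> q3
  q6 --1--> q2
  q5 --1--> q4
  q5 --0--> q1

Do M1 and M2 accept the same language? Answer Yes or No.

Yes

Converting the expression M1 to a DFA (subset construction, then merging equivalent states) gives the minimal DFA with states {r0, r1, r2, r3, r4, r5}, start state r0, accepting states {r1, r3, r4, r5} and transitions r0: 0→r1, 1→r2; r1: 0→r3, 1→r4; r2: 0→r2, 1→r2; r3: 0→r5, 1→r4; r4: 0→r2, 1→r2; r5: 0→r2, 1→r4.
Exploring the product automaton M1 × M2 from the start pair (r0, q5), following both machines on each input symbol, reaches 6 state pairs: (r0, q5), (r1, q1), (r2, q4), (r3, q2), (r4, q3), (r5, q0).
M1 accepts in {r1, r3, r4, r5} and M2 accepts in {q0, q1, q2, q3}. In every reachable pair the two components are either both accepting — (r1, q1), (r3, q2), (r4, q3), (r5, q0) — or both non-accepting, so no string is accepted by exactly one of the machines: L(M1) \ L(M2) and L(M2) \ L(M1) are both empty.
Hence every string is accepted by M1 iff it is accepted by M2, and the two languages coincide.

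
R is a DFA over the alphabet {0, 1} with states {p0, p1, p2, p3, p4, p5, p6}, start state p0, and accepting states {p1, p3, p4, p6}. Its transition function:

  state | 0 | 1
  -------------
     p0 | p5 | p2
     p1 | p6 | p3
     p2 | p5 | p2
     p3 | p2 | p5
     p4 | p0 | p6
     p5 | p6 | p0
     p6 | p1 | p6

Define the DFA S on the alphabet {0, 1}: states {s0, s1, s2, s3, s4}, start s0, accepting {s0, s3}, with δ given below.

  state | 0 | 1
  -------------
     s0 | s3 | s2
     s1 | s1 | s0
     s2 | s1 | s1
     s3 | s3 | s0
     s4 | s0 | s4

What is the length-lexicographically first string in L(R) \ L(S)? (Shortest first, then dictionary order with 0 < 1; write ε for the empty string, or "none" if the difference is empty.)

The string 100 is accepted by R but not by S.
No shorter string lies in the difference, and 100 is the lexicographically first length-3 string in L(R) \ L(S).

100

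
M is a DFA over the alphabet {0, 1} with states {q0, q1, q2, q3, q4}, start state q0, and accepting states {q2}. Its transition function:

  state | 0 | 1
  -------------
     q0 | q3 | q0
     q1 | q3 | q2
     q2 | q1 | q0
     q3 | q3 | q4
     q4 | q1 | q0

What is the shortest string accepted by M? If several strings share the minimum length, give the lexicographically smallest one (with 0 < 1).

A breadth-first search from q0 reaches an accepting state first via the path q0 → q3 → q4 → q1 → q2 on input 0101.
No string of length < 4 is accepted (BFS exhausts all shorter strings without reaching an accepting state), and 0101 is the lexicographically least accepting string of length 4.

0101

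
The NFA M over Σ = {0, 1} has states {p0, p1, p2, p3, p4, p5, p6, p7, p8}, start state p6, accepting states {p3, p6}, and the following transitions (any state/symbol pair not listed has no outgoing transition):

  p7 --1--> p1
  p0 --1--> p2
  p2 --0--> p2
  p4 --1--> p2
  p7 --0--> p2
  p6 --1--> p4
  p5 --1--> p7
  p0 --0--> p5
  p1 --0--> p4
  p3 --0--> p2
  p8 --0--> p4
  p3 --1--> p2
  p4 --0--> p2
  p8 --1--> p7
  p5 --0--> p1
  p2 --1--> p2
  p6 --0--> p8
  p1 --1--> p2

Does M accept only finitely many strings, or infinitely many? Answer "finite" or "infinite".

The useful states (reachable from p6 and able to reach an accepting state) are {p6}.
Restricted to these states the transition graph has no cycle, so every accepting path has bounded length and L is finite.

finite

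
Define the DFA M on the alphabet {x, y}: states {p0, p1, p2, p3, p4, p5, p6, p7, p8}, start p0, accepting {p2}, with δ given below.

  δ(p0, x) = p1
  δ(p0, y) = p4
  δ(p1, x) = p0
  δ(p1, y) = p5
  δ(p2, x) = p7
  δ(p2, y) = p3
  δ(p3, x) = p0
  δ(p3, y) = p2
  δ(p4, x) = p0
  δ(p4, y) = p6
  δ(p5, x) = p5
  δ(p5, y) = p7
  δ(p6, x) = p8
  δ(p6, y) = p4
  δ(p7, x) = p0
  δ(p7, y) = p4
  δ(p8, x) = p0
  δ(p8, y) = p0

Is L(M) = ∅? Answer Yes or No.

The states reachable from the start state are {p0, p1, p4, p5, p6, p7, p8}.
None of the accepting states {p2} is reachable, so no string is accepted and L(M) = ∅.

Yes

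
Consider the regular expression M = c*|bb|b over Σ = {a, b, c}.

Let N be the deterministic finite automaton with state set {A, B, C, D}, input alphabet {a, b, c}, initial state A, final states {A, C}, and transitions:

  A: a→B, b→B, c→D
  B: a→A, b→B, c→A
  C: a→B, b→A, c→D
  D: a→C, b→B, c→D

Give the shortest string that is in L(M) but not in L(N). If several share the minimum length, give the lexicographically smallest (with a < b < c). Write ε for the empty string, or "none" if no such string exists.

The string b is accepted by M but not by N.
No shorter string lies in the difference, and b is the lexicographically first length-1 string in L(M) \ L(N).

b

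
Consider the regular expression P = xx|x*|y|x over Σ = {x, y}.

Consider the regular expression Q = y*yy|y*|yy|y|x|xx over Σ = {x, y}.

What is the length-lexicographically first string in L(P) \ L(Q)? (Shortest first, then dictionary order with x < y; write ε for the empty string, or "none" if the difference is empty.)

xxx

The string xxx is accepted by P but not by Q.
No shorter string lies in the difference, and xxx is the lexicographically first length-3 string in L(P) \ L(Q).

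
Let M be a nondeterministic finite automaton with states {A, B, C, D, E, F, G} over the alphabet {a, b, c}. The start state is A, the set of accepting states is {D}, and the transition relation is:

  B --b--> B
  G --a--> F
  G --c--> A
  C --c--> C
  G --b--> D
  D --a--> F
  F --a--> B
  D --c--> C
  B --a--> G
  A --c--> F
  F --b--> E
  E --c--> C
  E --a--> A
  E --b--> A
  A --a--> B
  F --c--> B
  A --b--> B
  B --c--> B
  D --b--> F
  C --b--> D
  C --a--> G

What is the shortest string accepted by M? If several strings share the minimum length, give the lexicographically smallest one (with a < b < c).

A breadth-first search from A reaches an accepting state first via the path A → B → G → D on input aab.
No string of length < 3 is accepted (BFS exhausts all shorter strings without reaching an accepting state), and aab is the lexicographically least accepting string of length 3.

aab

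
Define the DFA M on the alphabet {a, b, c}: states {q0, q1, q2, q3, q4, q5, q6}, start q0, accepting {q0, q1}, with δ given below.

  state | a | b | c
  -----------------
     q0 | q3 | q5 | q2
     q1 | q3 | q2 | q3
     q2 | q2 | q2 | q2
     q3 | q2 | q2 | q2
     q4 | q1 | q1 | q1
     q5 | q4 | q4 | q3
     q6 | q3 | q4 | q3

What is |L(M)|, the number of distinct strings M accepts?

7

The useful subgraph on states {q0, q1, q4, q5} is acyclic, so L(M) is finite; the longest accepting path visits 4 useful states, giving maximum string length 3.
Counting accepting paths from q0 by length: 1 of length 0, 6 of length 3. Total 7.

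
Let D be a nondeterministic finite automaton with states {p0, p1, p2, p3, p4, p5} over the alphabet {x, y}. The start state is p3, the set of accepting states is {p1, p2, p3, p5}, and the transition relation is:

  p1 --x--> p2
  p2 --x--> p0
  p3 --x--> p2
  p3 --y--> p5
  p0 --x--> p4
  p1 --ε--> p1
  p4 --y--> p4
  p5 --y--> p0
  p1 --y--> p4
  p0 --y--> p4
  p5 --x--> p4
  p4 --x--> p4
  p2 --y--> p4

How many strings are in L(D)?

3

The useful subgraph on states {p2, p3, p5} is acyclic, so L(D) is finite; the longest accepting path visits 2 useful states, giving maximum string length 1.
Counting accepting paths from p3 by length: 1 of length 0, 2 of length 1. Total 3.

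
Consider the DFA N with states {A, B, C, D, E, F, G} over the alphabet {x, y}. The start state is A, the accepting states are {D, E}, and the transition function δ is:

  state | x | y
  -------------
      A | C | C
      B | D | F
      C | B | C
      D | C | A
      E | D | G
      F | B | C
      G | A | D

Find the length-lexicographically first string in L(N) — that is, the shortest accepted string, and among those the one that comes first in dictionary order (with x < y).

A breadth-first search from A reaches an accepting state first via the path A → C → B → D on input xxx.
No string of length < 3 is accepted (BFS exhausts all shorter strings without reaching an accepting state), and xxx is the lexicographically least accepting string of length 3.

xxx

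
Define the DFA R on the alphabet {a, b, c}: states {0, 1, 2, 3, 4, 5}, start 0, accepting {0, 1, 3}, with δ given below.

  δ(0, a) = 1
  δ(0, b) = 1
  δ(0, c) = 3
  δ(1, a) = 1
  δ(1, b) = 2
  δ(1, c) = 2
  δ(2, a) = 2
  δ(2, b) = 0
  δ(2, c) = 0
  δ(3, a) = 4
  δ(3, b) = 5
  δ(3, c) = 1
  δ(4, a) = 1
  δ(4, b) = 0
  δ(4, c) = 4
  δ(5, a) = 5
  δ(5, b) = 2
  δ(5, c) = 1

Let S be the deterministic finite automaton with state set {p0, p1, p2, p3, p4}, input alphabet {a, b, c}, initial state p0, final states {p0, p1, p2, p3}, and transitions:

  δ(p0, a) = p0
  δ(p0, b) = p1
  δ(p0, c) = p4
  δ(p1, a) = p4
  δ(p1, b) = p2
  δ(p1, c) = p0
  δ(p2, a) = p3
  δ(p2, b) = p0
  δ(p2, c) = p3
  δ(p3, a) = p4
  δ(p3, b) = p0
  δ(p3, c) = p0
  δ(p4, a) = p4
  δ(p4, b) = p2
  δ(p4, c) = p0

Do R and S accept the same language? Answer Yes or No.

No

The string c is accepted by R but rejected by S.
So L(R) ≠ L(S).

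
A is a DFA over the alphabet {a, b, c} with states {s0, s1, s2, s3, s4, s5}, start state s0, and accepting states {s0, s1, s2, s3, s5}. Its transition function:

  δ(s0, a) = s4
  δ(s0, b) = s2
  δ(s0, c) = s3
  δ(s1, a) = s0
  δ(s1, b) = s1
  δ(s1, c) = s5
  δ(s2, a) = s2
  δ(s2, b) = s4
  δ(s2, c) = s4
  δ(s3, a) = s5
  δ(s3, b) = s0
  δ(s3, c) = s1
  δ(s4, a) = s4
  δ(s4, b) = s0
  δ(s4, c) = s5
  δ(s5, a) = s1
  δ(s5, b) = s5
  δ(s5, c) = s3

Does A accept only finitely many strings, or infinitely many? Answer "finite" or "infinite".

infinite

State s2 is reachable from the start and can reach an accepting state, and it lies on the cycle s2 → s2.
Traversing that cycle any number of times yields accepted strings of unbounded length, so the language is infinite.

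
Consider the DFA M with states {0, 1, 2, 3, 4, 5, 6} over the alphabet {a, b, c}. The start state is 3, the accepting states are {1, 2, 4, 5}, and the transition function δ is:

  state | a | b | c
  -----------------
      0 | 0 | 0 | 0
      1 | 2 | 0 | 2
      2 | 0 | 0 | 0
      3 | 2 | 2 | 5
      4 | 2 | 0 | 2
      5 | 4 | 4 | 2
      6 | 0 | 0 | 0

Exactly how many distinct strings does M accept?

10

The useful subgraph on states {2, 3, 4, 5} is acyclic, so L(M) is finite; the longest accepting path visits 4 useful states, giving maximum string length 3.
Counting accepting paths from 3 by length: 3 of length 1, 3 of length 2, 4 of length 3. Total 10.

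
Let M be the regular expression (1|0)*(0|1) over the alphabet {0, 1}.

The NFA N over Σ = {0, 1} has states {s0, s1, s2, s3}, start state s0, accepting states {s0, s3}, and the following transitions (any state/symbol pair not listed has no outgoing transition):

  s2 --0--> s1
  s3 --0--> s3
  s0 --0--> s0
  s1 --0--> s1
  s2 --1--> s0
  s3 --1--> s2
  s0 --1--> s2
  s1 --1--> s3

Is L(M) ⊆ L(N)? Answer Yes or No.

The string 1 is in L(M) but not in L(N).
So L(M) ⊄ L(N).

No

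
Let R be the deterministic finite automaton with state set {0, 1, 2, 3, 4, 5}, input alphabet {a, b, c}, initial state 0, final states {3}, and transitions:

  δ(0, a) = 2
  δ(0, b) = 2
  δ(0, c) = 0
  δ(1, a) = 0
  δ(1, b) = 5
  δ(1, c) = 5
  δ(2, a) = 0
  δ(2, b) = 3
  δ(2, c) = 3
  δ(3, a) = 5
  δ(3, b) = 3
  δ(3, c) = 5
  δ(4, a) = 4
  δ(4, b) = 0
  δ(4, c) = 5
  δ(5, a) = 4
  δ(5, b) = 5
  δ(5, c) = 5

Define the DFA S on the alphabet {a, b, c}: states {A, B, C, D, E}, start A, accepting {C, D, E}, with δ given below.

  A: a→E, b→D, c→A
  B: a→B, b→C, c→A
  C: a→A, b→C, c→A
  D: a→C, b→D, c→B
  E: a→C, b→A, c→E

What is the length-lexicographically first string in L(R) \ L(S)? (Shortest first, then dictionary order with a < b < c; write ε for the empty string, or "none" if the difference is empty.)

ab

The string ab is accepted by R but not by S.
No shorter string lies in the difference, and ab is the lexicographically first length-2 string in L(R) \ L(S).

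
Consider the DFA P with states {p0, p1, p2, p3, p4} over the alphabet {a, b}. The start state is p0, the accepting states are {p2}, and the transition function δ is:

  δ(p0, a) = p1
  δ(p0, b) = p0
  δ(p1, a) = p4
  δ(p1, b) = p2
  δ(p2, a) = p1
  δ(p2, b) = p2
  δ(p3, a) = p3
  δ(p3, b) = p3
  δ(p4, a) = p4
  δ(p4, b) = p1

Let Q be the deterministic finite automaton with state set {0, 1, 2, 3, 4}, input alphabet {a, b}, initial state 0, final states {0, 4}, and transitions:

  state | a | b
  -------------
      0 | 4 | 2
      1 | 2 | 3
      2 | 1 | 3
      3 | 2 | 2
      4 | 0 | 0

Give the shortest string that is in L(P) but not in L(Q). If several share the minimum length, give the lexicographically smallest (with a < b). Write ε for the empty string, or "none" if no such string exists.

The string abb is accepted by P but not by Q.
No shorter string lies in the difference, and abb is the lexicographically first length-3 string in L(P) \ L(Q).

abb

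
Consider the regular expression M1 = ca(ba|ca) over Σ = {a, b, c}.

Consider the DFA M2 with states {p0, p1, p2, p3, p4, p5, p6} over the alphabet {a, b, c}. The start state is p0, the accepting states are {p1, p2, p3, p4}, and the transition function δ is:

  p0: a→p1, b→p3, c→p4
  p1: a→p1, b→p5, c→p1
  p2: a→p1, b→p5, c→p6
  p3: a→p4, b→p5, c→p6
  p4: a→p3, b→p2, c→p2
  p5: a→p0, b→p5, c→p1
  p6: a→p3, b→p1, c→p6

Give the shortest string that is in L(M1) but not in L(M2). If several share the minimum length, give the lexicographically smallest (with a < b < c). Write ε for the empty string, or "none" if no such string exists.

caba

The string caba is accepted by M1 but not by M2.
No shorter string lies in the difference, and caba is the lexicographically first length-4 string in L(M1) \ L(M2).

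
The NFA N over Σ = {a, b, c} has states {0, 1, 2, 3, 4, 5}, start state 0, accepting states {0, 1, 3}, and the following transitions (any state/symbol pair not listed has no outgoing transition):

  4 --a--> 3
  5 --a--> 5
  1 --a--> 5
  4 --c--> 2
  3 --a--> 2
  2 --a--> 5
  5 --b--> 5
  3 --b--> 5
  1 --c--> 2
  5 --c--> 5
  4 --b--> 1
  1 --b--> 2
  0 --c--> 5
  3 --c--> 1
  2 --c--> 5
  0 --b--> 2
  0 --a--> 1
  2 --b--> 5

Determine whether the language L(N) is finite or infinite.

The useful states (reachable from 0 and able to reach an accepting state) are {0, 1}.
Restricted to these states the transition graph has no cycle, so every accepting path has bounded length and L is finite.

finite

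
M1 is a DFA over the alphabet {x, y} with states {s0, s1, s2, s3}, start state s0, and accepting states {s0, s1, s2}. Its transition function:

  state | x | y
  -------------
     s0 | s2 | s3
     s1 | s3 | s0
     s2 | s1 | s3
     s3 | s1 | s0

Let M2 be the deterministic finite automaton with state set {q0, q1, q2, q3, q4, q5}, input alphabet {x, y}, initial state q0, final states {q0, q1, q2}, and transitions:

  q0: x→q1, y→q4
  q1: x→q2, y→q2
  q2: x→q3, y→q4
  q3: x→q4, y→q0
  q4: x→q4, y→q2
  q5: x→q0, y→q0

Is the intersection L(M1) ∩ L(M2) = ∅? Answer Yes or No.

The empty string ε is accepted by both M1 and M2.
Hence L(M1) ∩ L(M2) ≠ ∅.

No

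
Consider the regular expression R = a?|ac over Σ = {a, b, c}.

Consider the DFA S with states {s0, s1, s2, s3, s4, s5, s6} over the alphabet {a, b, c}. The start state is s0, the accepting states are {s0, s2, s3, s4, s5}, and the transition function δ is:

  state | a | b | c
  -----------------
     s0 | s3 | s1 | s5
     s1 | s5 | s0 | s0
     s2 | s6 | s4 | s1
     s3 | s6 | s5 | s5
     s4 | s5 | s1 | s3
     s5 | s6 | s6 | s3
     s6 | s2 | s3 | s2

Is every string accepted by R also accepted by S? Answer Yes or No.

Converting the expression R to a DFA (subset construction, then merging equivalent states) gives the minimal DFA with states {r0, r1, r2, r3}, start state r0, accepting states {r0, r1, r3} and transitions r0: a→r1, b→r2, c→r2; r1: a→r2, b→r2, c→r3; r2: a→r2, b→r2, c→r2; r3: a→r2, b→r2, c→r2.
Exploring the product automaton R × S from the start pair (r0, s0), following both machines on each input symbol, reaches 10 state pairs: (r0, s0), (r1, s3), (r2, s1), (r2, s5), (r2, s6), (r3, s5), (r2, s0), (r2, s3), (r2, s2), (r2, s4).
R accepts in {r0, r1, r3} and S accepts in {s0, s2, s3, s4, s5}. The reachable pairs whose R-component is accepting are (r0, s0), (r1, s3), (r3, s5); in each of them the S-component is accepting too, so the product for L(R) \ L(S) (R-component accepting, S-component rejecting) has no reachable accepting pair and the difference is empty.
Hence every string in L(R) is also in L(S).

Yes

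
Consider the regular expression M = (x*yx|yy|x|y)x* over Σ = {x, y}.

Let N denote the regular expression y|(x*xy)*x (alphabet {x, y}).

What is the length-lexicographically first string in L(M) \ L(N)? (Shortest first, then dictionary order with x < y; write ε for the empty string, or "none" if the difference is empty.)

xx

The string xx is accepted by M but not by N.
No shorter string lies in the difference, and xx is the lexicographically first length-2 string in L(M) \ L(N).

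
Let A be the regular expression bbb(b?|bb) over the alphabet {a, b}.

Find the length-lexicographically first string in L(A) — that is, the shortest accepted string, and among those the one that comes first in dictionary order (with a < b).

bbb

By inspection of the expression, no string of length less than 3 matches, and bbb is the lexicographically first match of length 3.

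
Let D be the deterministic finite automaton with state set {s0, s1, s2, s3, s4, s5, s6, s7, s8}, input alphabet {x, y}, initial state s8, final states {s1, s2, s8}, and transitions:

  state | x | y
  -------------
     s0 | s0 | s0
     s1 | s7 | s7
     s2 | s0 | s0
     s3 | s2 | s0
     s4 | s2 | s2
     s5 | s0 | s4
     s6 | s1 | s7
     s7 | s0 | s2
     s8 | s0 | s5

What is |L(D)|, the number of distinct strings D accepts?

3

The useful subgraph on states {s2, s4, s5, s8} is acyclic, so L(D) is finite; the longest accepting path visits 4 useful states, giving maximum string length 3.
Counting accepting paths from s8 by length: 1 of length 0, 2 of length 3. Total 3.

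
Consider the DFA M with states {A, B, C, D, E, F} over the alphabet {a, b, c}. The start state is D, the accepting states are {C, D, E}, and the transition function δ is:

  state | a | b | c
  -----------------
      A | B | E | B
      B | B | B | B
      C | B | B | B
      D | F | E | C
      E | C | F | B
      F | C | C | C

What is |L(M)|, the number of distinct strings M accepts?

The useful subgraph on states {C, D, E, F} is acyclic, so L(M) is finite; the longest accepting path visits 4 useful states, giving maximum string length 3.
Counting accepting paths from D by length: 1 of length 0, 2 of length 1, 4 of length 2, 3 of length 3. Total 10.

10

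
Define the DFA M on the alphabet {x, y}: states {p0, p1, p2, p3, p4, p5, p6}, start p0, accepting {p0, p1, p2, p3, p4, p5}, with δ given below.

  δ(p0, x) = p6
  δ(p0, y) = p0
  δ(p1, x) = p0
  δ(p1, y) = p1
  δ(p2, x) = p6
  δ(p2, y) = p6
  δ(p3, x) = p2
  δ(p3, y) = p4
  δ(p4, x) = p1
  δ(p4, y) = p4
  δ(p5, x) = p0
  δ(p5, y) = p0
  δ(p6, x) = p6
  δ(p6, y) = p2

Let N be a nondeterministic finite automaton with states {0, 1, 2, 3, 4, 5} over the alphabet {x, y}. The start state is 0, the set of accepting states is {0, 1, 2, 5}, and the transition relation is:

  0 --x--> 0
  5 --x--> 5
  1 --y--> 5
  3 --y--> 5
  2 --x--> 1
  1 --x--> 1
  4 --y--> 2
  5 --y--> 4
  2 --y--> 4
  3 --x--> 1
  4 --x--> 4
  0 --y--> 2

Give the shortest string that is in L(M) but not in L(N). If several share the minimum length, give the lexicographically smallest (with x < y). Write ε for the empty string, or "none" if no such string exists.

yy

The string yy is accepted by M but not by N.
No shorter string lies in the difference, and yy is the lexicographically first length-2 string in L(M) \ L(N).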